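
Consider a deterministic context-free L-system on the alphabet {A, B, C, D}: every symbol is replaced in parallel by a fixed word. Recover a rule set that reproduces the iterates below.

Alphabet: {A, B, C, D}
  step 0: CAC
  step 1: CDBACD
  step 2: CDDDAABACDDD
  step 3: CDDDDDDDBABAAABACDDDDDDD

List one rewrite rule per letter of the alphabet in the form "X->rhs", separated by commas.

  step 2 ⇒ step 3: CDDDAABACDDD ⇒ CD·DD·DD·DD·BA·BA·AA·BA·CD·DD·DD·DD
    A ↦ BA
    B ↦ AA
    C ↦ CD
    D ↦ DD

A->BA, B->AA, C->CD, D->DD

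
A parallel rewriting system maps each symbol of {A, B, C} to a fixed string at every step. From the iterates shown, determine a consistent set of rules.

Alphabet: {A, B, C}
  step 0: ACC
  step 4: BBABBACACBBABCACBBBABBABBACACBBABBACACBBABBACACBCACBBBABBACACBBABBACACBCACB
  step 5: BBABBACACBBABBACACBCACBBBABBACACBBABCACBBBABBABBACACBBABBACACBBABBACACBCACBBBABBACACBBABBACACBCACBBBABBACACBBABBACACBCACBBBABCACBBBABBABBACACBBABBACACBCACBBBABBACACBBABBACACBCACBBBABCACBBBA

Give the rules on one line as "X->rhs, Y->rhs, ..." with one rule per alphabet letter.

  step 4 ⇒ step 5: BBABBACACBBABCACBBBABBABBACACBBABBACACBBABBACACBCACBBBABBACACBBABBACACBCACB ⇒ BBA·BBA·CAC·BBA·BBA·CAC·B·CAC·B·BBA·BBA·CAC·BBA·B·CAC·B·BBA·BBA·BBA·CAC·BBA·BBA·CAC·BBA·BBA·CAC·B·CAC·B·BBA·BBA·CAC·BBA·BBA·CAC·B·CAC·B·BBA·BBA·CAC·BBA·BBA·CAC·B·CAC·B·BBA·B·CAC·B·BBA·BBA·BBA·CAC·BBA·BBA·CAC·B·CAC·B·BBA·BBA·CAC·BBA·BBA·CAC·B·CAC·B·BBA·B·CAC·B·BBA
    A ↦ CAC
    B ↦ BBA
    C ↦ B

A->CAC, B->BBA, C->B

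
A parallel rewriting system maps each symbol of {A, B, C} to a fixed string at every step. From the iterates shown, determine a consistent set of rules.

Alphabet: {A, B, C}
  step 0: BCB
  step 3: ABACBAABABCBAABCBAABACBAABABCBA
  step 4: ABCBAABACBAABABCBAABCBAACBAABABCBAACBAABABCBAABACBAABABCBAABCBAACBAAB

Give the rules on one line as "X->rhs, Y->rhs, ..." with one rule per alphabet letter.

  step 3 ⇒ step 4: ABACBAABABCBAABCBAABACBAABABCBA ⇒ AB·CBA·AB·A·CBA·AB·AB·CBA·AB·CBA·A·CBA·AB·AB·CBA·A·CBA·AB·AB·CBA·AB·A·CBA·AB·AB·CBA·AB·CBA·A·CBA·AB
    A ↦ AB
    B ↦ CBA
    C ↦ A

A->AB, B->CBA, C->A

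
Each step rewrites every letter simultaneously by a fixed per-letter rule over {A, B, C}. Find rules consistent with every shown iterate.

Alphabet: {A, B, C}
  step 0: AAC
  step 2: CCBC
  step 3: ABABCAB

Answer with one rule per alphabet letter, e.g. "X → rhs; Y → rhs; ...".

A->B, B->C, C->AB

  step 2 ⇒ step 3: CCBC ⇒ AB·AB·C·AB
    B ↦ C
    C ↦ AB
    A ↦ B  (constrained at step 0)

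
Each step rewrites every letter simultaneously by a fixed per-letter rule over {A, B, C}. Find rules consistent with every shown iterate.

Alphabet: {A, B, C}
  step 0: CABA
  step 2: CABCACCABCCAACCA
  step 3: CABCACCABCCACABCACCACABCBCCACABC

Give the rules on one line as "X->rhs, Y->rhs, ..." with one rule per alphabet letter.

A->BC, B->AC, C->CA

  step 2 ⇒ step 3: CABCACCABCCAACCA ⇒ CA·BC·AC·CA·BC·CA·CA·BC·AC·CA·CA·BC·BC·CA·CA·BC
    A ↦ BC
    B ↦ AC
    C ↦ CA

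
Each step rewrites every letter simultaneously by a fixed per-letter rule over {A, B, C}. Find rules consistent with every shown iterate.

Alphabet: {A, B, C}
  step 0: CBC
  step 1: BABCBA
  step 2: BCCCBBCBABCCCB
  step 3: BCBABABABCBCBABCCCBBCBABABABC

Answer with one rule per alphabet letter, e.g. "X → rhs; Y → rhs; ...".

  step 2 ⇒ step 3: BCCCBBCBABCCCB ⇒ BC·BA·BA·BA·BC·BC·BA·BC·CCB·BC·BA·BA·BA·BC
    A ↦ CCB
    B ↦ BC
    C ↦ BA

A->CCB, B->BC, C->BA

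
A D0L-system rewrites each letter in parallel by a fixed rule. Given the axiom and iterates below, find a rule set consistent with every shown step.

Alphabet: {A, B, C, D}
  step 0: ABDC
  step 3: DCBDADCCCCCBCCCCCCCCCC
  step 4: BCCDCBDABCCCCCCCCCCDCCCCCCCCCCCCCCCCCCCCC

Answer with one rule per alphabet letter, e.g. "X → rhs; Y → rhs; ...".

A->DA, B->DC, C->CC, D->B

  step 3 ⇒ step 4: DCBDADCCCCCBCCCCCCCCCC ⇒ B·CC·DC·B·DA·B·CC·CC·CC·CC·CC·DC·CC·CC·CC·CC·CC·CC·CC·CC·CC·CC
    A ↦ DA
    B ↦ DC
    C ↦ CC
    D ↦ B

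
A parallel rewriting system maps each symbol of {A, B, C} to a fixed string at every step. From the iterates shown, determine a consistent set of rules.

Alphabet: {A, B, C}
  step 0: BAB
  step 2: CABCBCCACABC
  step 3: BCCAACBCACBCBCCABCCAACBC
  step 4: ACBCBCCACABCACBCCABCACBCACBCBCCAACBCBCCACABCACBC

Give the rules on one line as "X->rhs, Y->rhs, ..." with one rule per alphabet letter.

A->CA, B->AC, C->BC

  step 3 ⇒ step 4: BCCAACBCACBCBCCABCCAACBC ⇒ AC·BC·BC·CA·CA·BC·AC·BC·CA·BC·AC·BC·AC·BC·BC·CA·AC·BC·BC·CA·CA·BC·AC·BC
    A ↦ CA
    B ↦ AC
    C ↦ BC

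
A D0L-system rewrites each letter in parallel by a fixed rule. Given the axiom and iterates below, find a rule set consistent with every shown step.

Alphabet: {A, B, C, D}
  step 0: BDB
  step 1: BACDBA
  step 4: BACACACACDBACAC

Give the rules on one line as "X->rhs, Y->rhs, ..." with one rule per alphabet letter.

A->C, B->BA, C->A, D->CD

  step 0 ⇒ step 1: BDB ⇒ BA·CD·BA
    B ↦ BA
    D ↦ CD
    A ↦ C  (constrained at step 1)
    C ↦ A  (constrained at step 1)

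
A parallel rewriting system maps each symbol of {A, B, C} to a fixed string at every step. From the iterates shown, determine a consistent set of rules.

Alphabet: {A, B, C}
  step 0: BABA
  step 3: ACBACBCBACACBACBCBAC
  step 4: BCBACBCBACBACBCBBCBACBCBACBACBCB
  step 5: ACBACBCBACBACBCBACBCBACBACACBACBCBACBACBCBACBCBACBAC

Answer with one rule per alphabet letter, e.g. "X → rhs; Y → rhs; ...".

  step 4 ⇒ step 5: BCBACBCBACBACBCBBCBACBCBACBACBCB ⇒ AC·B·AC·BC·B·AC·B·AC·BC·B·AC·BC·B·AC·B·AC·AC·B·AC·BC·B·AC·B·AC·BC·B·AC·BC·B·AC·B·AC
    A ↦ BC
    B ↦ AC
    C ↦ B

A->BC, B->AC, C->B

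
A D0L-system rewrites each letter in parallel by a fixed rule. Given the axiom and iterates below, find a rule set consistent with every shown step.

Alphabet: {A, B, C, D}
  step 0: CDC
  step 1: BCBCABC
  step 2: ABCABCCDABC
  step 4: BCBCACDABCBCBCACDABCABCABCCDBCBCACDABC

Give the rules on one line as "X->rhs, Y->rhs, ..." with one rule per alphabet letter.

A->CD, B->A, C->BC, D->BCA

  step 1 ⇒ step 2: BCBCABC ⇒ A·BC·A·BC·CD·A·BC
    A ↦ CD
    B ↦ A
    C ↦ BC
  step 0 ⇒ step 1: CDC ⇒ BC·BCA·BC
    D ↦ BCA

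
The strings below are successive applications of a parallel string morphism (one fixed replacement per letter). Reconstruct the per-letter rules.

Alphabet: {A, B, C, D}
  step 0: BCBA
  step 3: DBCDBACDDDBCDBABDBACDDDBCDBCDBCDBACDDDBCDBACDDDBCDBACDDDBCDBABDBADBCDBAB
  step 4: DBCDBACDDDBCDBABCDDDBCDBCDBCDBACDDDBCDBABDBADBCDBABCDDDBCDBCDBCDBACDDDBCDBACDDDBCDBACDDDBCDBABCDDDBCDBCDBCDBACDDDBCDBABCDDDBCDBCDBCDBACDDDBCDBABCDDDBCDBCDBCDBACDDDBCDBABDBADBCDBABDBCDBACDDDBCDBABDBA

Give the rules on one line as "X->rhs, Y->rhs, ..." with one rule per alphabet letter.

A->B, B->DBA, C->CDD, D->DBC

  step 3 ⇒ step 4: DBCDBACDDDBCDBABDBACDDDBCDBCDBCDBACDDDBCDBACDDDBCDBACDDDBCDBABDBADBCDBAB ⇒ DBC·DBA·CDD·DBC·DBA·B·CDD·DBC·DBC·DBC·DBA·CDD·DBC·DBA·B·DBA·DBC·DBA·B·CDD·DBC·DBC·DBC·DBA·CDD·DBC·DBA·CDD·DBC·DBA·CDD·DBC·DBA·B·CDD·DBC·DBC·DBC·DBA·CDD·DBC·DBA·B·CDD·DBC·DBC·DBC·DBA·CDD·DBC·DBA·B·CDD·DBC·DBC·DBC·DBA·CDD·DBC·DBA·B·DBA·DBC·DBA·B·DBC·DBA·CDD·DBC·DBA·B·DBA
    A ↦ B
    B ↦ DBA
    C ↦ CDD
    D ↦ DBC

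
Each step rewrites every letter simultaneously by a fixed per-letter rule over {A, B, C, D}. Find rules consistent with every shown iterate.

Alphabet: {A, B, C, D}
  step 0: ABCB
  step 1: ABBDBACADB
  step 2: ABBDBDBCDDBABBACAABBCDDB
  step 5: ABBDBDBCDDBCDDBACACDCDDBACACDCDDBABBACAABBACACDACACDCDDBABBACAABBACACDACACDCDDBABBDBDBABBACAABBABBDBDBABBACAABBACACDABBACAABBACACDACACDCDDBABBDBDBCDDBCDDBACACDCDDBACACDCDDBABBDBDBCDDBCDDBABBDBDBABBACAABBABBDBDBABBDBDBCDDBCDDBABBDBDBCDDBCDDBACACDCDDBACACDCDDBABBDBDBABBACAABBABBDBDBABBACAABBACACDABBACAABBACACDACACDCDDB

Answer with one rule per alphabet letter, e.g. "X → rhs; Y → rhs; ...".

A->ABB, B->DB, C->ACA, D->CD

  step 1 ⇒ step 2: ABBDBACADB ⇒ ABB·DB·DB·CD·DB·ABB·ACA·ABB·CD·DB
    A ↦ ABB
    B ↦ DB
    C ↦ ACA
    D ↦ CD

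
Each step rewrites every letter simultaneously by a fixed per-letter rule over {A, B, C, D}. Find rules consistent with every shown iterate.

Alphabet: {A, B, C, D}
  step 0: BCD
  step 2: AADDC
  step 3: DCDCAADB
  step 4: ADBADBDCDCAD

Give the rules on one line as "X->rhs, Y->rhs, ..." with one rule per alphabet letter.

  step 3 ⇒ step 4: DCDCAADB ⇒ A·DB·A·DB·DC·DC·A·D
    A ↦ DC
    B ↦ D
    C ↦ DB
    D ↦ A

A->DC, B->D, C->DB, D->A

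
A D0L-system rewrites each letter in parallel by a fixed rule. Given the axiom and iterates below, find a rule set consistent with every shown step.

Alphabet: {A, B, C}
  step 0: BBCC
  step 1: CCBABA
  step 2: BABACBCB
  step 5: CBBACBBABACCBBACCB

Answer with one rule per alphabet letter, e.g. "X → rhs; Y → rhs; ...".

A->B, B->C, C->BA

  step 1 ⇒ step 2: CCBABA ⇒ BA·BA·C·B·C·B
    A ↦ B
    B ↦ C
    C ↦ BA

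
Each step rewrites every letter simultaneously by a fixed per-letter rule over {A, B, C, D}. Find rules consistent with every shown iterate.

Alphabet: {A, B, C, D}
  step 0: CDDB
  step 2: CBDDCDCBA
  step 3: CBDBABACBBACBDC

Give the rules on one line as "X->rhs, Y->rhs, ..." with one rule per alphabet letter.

  step 2 ⇒ step 3: CBDDCDCBA ⇒ CB·D·BA·BA·CB·BA·CB·D·C
    A ↦ C
    B ↦ D
    C ↦ CB
    D ↦ BA

A->C, B->D, C->CB, D->BA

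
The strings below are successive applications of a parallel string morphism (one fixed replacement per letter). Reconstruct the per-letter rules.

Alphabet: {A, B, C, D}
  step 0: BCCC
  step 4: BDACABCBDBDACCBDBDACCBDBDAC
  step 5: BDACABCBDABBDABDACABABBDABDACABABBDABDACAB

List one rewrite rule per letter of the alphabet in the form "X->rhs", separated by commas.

A->C, B->BD, C->AB, D->A

  step 4 ⇒ step 5: BDACABCBDBDACCBDBDACCBDBDAC ⇒ BD·A·C·AB·C·BD·AB·BD·A·BD·A·C·AB·AB·BD·A·BD·A·C·AB·AB·BD·A·BD·A·C·AB
    A ↦ C
    B ↦ BD
    C ↦ AB
    D ↦ A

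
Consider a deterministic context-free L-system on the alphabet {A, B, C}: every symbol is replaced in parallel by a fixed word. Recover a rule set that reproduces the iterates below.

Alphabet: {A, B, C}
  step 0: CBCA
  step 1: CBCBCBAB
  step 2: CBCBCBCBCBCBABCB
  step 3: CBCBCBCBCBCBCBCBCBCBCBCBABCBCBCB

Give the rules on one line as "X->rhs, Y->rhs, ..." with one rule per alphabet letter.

A->AB, B->CB, C->CB

  step 2 ⇒ step 3: CBCBCBCBCBCBABCB ⇒ CB·CB·CB·CB·CB·CB·CB·CB·CB·CB·CB·CB·AB·CB·CB·CB
    A ↦ AB
    B ↦ CB
    C ↦ CB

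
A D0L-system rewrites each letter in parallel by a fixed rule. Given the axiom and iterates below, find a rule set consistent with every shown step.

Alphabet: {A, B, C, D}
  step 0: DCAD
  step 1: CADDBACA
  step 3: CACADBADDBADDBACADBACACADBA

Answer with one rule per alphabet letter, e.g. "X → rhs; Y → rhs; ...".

A->BA, B->D, C->DD, D->CA

  step 0 ⇒ step 1: DCAD ⇒ CA·DD·BA·CA
    A ↦ BA
    C ↦ DD
    D ↦ CA
    B ↦ D  (constrained at step 1)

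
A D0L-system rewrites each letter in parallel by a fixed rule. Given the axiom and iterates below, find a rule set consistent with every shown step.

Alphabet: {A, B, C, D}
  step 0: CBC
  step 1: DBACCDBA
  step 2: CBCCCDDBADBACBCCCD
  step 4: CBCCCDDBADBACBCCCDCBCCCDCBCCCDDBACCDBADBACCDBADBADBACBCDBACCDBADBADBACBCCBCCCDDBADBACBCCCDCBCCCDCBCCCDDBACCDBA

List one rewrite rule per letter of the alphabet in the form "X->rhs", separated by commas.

  step 1 ⇒ step 2: DBACCDBA ⇒ CBC·CC·D·DBA·DBA·CBC·CC·D
    A ↦ D
    B ↦ CC
    C ↦ DBA
    D ↦ CBC

A->D, B->CC, C->DBA, D->CBC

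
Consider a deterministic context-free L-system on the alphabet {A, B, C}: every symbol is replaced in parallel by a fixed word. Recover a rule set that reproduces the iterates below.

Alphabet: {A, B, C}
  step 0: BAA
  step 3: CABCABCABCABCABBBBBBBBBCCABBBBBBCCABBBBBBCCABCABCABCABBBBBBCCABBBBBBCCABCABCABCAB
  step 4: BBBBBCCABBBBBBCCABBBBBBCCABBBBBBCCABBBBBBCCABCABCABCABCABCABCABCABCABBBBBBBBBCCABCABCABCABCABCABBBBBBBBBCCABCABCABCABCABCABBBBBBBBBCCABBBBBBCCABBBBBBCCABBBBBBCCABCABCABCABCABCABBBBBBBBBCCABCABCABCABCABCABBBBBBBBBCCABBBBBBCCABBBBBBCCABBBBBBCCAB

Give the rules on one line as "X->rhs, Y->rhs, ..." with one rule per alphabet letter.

A->BBC, B->CAB, C->BBB

  step 3 ⇒ step 4: CABCABCABCABCABBBBBBBBBCCABBBBBBCCABBBBBBCCABCABCABCABBBBBBCCABBBBBBCCABCABCABCAB ⇒ BBB·BBC·CAB·BBB·BBC·CAB·BBB·BBC·CAB·BBB·BBC·CAB·BBB·BBC·CAB·CAB·CAB·CAB·CAB·CAB·CAB·CAB·CAB·BBB·BBB·BBC·CAB·CAB·CAB·CAB·CAB·CAB·BBB·BBB·BBC·CAB·CAB·CAB·CAB·CAB·CAB·BBB·BBB·BBC·CAB·BBB·BBC·CAB·BBB·BBC·CAB·BBB·BBC·CAB·CAB·CAB·CAB·CAB·CAB·BBB·BBB·BBC·CAB·CAB·CAB·CAB·CAB·CAB·BBB·BBB·BBC·CAB·BBB·BBC·CAB·BBB·BBC·CAB·BBB·BBC·CAB
    A ↦ BBC
    B ↦ CAB
    C ↦ BBB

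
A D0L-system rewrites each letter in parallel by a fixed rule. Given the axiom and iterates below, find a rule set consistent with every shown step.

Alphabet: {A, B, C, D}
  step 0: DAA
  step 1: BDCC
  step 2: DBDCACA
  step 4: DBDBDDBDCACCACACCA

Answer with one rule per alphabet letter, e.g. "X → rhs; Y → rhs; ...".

A->C, B->D, C->CA, D->BD

  step 1 ⇒ step 2: BDCC ⇒ D·BD·CA·CA
    B ↦ D
    C ↦ CA
    D ↦ BD
  step 0 ⇒ step 1: DAA ⇒ BD·C·C
    A ↦ C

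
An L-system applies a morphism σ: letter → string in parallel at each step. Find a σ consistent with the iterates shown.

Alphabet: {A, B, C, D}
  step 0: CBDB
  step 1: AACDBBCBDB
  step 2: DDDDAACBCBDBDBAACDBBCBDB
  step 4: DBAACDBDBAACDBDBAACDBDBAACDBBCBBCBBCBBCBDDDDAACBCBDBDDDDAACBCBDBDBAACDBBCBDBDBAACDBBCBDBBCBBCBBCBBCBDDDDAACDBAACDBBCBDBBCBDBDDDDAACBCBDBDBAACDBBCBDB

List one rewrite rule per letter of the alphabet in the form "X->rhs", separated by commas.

A->DD, B->DB, C->AAC, D->BCB

  step 1 ⇒ step 2: AACDBBCBDB ⇒ DD·DD·AAC·BCB·DB·DB·AAC·DB·BCB·DB
    A ↦ DD
    B ↦ DB
    C ↦ AAC
    D ↦ BCB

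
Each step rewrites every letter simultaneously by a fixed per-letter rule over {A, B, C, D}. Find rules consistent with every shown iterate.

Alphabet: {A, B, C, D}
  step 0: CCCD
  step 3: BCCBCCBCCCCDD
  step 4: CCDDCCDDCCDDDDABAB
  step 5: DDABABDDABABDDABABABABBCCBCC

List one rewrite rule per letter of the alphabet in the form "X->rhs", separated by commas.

  step 4 ⇒ step 5: CCDDCCDDCCDDDDABAB ⇒ D·D·AB·AB·D·D·AB·AB·D·D·AB·AB·AB·AB·B·CC·B·CC
    A ↦ B
    B ↦ CC
    C ↦ D
    D ↦ AB

A->B, B->CC, C->D, D->AB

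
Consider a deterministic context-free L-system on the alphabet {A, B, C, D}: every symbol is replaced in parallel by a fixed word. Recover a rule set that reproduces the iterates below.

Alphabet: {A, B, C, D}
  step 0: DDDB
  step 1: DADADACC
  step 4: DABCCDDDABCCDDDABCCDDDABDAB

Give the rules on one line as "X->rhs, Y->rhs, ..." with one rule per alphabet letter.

  step 0 ⇒ step 1: DDDB ⇒ DA·DA·DA·CC
    B ↦ CC
    D ↦ DA
    A ↦ B  (constrained at step 1)
    C ↦ D  (constrained at step 1)

A->B, B->CC, C->D, D->DA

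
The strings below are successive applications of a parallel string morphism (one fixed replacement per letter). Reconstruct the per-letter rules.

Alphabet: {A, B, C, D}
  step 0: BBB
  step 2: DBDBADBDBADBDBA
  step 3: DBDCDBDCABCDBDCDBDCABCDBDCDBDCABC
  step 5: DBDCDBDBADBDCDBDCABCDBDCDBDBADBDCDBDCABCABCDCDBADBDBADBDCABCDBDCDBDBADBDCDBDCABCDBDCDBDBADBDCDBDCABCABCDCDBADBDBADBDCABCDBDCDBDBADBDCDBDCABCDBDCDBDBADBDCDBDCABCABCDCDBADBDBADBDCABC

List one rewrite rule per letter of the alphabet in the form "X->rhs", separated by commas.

  step 2 ⇒ step 3: DBDBADBDBADBDBA ⇒ DB·DC·DB·DC·ABC·DB·DC·DB·DC·ABC·DB·DC·DB·DC·ABC
    A ↦ ABC
    B ↦ DC
    D ↦ DB
    C ↦ DBA  (constrained at step 3)

A->ABC, B->DC, C->DBA, D->DB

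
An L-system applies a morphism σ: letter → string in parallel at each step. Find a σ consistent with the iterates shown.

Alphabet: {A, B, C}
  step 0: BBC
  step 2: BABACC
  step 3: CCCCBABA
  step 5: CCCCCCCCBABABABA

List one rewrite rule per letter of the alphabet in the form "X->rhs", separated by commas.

  step 2 ⇒ step 3: BABACC ⇒ C·C·C·C·BA·BA
    A ↦ C
    B ↦ C
    C ↦ BA

A->C, B->C, C->BA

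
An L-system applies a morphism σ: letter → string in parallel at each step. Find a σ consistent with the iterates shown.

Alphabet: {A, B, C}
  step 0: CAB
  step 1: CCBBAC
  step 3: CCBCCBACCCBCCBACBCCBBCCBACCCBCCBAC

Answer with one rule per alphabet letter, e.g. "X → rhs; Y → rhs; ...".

  step 0 ⇒ step 1: CAB ⇒ CCB·B·AC
    A ↦ B
    B ↦ AC
    C ↦ CCB

A->B, B->AC, C->CCB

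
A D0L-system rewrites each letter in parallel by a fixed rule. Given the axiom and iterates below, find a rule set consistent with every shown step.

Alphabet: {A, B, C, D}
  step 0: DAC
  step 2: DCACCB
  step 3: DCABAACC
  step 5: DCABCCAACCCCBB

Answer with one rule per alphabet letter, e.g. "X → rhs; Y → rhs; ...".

A->B, B->CC, C->A, D->DC

  step 2 ⇒ step 3: DCACCB ⇒ DC·A·B·A·A·CC
    A ↦ B
    B ↦ CC
    C ↦ A
    D ↦ DC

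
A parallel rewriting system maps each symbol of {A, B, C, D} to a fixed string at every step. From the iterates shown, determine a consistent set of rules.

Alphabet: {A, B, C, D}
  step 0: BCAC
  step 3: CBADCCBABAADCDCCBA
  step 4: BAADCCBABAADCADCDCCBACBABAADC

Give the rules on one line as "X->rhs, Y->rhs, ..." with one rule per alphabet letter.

A->DC, B->A, C->BA, D->C

  step 3 ⇒ step 4: CBADCCBABAADCDCCBA ⇒ BA·A·DC·C·BA·BA·A·DC·A·DC·DC·C·BA·C·BA·BA·A·DC
    A ↦ DC
    B ↦ A
    C ↦ BA
    D ↦ C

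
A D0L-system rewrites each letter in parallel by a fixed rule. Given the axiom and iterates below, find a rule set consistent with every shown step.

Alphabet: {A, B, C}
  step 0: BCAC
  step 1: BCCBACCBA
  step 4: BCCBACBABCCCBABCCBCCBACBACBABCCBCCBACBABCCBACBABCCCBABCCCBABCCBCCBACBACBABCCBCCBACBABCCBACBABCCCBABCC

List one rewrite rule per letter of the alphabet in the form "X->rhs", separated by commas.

  step 0 ⇒ step 1: BCAC ⇒ BC·CBA·C·CBA
    A ↦ C
    B ↦ BC
    C ↦ CBA

A->C, B->BC, C->CBA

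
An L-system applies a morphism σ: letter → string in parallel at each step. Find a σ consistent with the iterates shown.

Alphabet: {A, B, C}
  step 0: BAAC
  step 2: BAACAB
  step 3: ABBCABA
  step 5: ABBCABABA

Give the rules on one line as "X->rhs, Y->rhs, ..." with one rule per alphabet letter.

A->B, B->A, C->CA

  step 2 ⇒ step 3: BAACAB ⇒ A·B·B·CA·B·A
    A ↦ B
    B ↦ A
    C ↦ CA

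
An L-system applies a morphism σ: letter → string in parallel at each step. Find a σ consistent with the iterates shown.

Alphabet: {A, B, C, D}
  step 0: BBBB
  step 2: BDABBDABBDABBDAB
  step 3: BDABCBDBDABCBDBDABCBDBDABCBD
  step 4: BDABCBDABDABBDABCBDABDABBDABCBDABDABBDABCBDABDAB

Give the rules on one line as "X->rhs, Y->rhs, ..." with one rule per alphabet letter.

A->C, B->BD, C->A, D->AB

  step 3 ⇒ step 4: BDABCBDBDABCBDBDABCBDBDABCBD ⇒ BD·AB·C·BD·A·BD·AB·BD·AB·C·BD·A·BD·AB·BD·AB·C·BD·A·BD·AB·BD·AB·C·BD·A·BD·AB
    A ↦ C
    B ↦ BD
    C ↦ A
    D ↦ AB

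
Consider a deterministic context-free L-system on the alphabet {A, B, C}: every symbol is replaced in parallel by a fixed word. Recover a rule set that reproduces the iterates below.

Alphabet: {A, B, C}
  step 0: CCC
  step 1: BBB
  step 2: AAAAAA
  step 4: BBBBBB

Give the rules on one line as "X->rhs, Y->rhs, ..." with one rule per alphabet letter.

A->C, B->AA, C->B

  step 1 ⇒ step 2: BBB ⇒ AA·AA·AA
    B ↦ AA
    A ↦ C  (constrained at step 2)
  step 0 ⇒ step 1: CCC ⇒ B·B·B
    C ↦ B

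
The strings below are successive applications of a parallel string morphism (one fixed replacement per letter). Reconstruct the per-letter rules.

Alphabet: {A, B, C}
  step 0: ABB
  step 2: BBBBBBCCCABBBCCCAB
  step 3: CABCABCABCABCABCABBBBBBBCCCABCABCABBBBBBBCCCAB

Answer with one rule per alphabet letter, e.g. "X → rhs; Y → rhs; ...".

A->CC, B->CAB, C->BB

  step 2 ⇒ step 3: BBBBBBCCCABBBCCCAB ⇒ CAB·CAB·CAB·CAB·CAB·CAB·BB·BB·BB·CC·CAB·CAB·CAB·BB·BB·BB·CC·CAB
    A ↦ CC
    B ↦ CAB
    C ↦ BB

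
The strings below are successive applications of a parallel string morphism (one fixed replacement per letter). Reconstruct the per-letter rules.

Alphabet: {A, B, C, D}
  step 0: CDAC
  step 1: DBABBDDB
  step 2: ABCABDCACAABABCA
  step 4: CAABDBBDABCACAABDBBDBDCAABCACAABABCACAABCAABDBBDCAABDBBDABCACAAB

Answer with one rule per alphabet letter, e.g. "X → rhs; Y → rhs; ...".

  step 1 ⇒ step 2: DBABBDDB ⇒ AB·CA·BD·CA·CA·AB·AB·CA
    A ↦ BD
    B ↦ CA
    D ↦ AB
  step 0 ⇒ step 1: CDAC ⇒ DB·AB·BD·DB
    C ↦ DB

A->BD, B->CA, C->DB, D->AB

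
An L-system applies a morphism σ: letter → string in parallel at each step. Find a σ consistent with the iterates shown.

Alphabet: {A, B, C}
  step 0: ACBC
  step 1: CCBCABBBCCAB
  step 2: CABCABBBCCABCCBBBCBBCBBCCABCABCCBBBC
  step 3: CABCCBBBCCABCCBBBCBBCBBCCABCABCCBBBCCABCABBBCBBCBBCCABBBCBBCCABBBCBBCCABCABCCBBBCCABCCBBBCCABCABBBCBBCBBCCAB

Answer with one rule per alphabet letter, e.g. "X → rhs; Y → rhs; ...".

  step 2 ⇒ step 3: CABCABBBCCABCCBBBCBBCBBCCABCABCCBBBC ⇒ CAB·CCB·BBC·CAB·CCB·BBC·BBC·BBC·CAB·CAB·CCB·BBC·CAB·CAB·BBC·BBC·BBC·CAB·BBC·BBC·CAB·BBC·BBC·CAB·CAB·CCB·BBC·CAB·CCB·BBC·CAB·CAB·BBC·BBC·BBC·CAB
    A ↦ CCB
    B ↦ BBC
    C ↦ CAB

A->CCB, B->BBC, C->CAB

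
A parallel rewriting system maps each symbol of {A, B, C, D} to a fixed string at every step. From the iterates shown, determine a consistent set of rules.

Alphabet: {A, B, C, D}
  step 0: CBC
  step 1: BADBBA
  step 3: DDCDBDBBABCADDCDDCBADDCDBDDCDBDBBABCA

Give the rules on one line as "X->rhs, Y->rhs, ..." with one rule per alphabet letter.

  step 0 ⇒ step 1: CBC ⇒ BA·DB·BA
    B ↦ DB
    C ↦ BA
    A ↦ BCA  (constrained at step 1)
    D ↦ DDC  (constrained at step 1)

A->BCA, B->DB, C->BA, D->DDC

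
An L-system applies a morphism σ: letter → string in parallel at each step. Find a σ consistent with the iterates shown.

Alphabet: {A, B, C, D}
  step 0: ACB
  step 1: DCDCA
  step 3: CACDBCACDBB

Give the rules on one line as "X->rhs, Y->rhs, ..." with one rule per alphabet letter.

  step 0 ⇒ step 1: ACB ⇒ D·CD·CA
    A ↦ D
    B ↦ CA
    C ↦ CD
    D ↦ B  (constrained at step 1)

A->D, B->CA, C->CD, D->B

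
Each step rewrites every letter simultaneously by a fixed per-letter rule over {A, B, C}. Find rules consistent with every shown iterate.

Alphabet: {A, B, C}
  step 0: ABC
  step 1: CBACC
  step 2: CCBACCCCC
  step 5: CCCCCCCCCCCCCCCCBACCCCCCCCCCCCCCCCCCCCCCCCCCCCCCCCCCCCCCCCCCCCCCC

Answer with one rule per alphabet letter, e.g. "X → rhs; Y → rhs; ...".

A->C, B->BA, C->CC

  step 1 ⇒ step 2: CBACC ⇒ CC·BA·C·CC·CC
    A ↦ C
    B ↦ BA
    C ↦ CC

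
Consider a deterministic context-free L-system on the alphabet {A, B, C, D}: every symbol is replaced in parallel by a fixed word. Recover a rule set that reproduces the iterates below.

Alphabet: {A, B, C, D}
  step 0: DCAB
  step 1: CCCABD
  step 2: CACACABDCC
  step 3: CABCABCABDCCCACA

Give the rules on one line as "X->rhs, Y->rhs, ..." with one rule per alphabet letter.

  step 2 ⇒ step 3: CACACABDCC ⇒ CA·B·CA·B·CA·B·D·CC·CA·CA
    A ↦ B
    B ↦ D
    C ↦ CA
    D ↦ CC

A->B, B->D, C->CA, D->CC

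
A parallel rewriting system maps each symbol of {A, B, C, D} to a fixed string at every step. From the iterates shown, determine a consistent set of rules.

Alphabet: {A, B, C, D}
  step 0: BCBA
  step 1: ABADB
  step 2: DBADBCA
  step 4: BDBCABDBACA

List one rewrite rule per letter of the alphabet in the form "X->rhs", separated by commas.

  step 1 ⇒ step 2: ABADB ⇒ DB·A·DB·C·A
    A ↦ DB
    B ↦ A
    D ↦ C
  step 0 ⇒ step 1: BCBA ⇒ A·B·A·DB
    C ↦ B

A->DB, B->A, C->B, D->C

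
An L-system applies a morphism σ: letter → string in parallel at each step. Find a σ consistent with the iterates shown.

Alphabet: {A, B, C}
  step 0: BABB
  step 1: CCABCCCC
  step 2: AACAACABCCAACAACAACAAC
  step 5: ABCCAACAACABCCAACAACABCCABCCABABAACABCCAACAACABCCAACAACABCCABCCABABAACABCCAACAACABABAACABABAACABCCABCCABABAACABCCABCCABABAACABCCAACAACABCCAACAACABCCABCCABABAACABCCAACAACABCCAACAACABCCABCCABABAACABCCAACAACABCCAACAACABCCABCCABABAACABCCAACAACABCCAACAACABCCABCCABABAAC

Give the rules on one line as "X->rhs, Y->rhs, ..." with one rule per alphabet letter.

A->AB, B->CC, C->AAC

  step 1 ⇒ step 2: CCABCCCC ⇒ AAC·AAC·AB·CC·AAC·AAC·AAC·AAC
    A ↦ AB
    B ↦ CC
    C ↦ AAC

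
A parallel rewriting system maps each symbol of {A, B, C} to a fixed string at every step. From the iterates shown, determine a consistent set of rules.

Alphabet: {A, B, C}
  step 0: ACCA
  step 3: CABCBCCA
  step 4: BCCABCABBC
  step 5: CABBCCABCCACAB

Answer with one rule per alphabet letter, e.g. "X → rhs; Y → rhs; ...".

  step 4 ⇒ step 5: BCCABCABBC ⇒ CA·B·B·C·CA·B·C·CA·CA·B
    A ↦ C
    B ↦ CA
    C ↦ B

A->C, B->CA, C->B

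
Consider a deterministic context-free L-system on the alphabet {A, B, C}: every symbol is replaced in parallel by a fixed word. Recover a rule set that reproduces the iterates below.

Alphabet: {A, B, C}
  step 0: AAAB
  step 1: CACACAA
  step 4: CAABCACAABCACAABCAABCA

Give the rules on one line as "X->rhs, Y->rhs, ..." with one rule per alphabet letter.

  step 0 ⇒ step 1: AAAB ⇒ CA·CA·CA·A
    A ↦ CA
    B ↦ A
    C ↦ B  (constrained at step 1)

A->CA, B->A, C->B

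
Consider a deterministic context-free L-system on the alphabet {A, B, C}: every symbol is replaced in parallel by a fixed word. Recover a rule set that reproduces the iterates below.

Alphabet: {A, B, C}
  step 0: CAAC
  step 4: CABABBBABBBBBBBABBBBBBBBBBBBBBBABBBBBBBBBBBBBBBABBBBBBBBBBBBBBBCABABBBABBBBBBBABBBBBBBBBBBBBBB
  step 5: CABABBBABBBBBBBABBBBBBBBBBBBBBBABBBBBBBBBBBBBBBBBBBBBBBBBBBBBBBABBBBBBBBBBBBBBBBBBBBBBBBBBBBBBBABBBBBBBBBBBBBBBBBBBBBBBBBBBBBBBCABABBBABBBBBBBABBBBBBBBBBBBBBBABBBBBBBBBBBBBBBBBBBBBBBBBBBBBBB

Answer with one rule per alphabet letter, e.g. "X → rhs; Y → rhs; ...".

  step 4 ⇒ step 5: CABABBBABBBBBBBABBBBBBBBBBBBBBBABBBBBBBBBBBBBBBABBBBBBBBBBBBBBBCABABBBABBBBBBBABBBBBBBBBBBBBBB ⇒ CAB·AB·BB·AB·BB·BB·BB·AB·BB·BB·BB·BB·BB·BB·BB·AB·BB·BB·BB·BB·BB·BB·BB·BB·BB·BB·BB·BB·BB·BB·BB·AB·BB·BB·BB·BB·BB·BB·BB·BB·BB·BB·BB·BB·BB·BB·BB·AB·BB·BB·BB·BB·BB·BB·BB·BB·BB·BB·BB·BB·BB·BB·BB·CAB·AB·BB·AB·BB·BB·BB·AB·BB·BB·BB·BB·BB·BB·BB·AB·BB·BB·BB·BB·BB·BB·BB·BB·BB·BB·BB·BB·BB·BB·BB
    A ↦ AB
    B ↦ BB
    C ↦ CAB

A->AB, B->BB, C->CAB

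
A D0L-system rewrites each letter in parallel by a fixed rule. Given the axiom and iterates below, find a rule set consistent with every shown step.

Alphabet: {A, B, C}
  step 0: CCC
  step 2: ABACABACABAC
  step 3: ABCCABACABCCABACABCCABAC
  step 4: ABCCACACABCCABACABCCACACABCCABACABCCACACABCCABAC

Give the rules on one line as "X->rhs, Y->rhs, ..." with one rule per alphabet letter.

A->AB, B->CC, C->AC

  step 3 ⇒ step 4: ABCCABACABCCABACABCCABAC ⇒ AB·CC·AC·AC·AB·CC·AB·AC·AB·CC·AC·AC·AB·CC·AB·AC·AB·CC·AC·AC·AB·CC·AB·AC
    A ↦ AB
    B ↦ CC
    C ↦ AC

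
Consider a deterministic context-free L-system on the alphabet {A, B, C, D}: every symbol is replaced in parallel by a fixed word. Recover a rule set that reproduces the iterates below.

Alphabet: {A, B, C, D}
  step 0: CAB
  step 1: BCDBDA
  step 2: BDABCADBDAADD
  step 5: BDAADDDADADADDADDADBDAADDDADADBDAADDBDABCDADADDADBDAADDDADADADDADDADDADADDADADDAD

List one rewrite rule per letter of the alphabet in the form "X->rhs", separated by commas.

  step 1 ⇒ step 2: BCDBDA ⇒ BDA·BC·AD·BDA·AD·D
    A ↦ D
    B ↦ BDA
    C ↦ BC
    D ↦ AD

A->D, B->BDA, C->BC, D->AD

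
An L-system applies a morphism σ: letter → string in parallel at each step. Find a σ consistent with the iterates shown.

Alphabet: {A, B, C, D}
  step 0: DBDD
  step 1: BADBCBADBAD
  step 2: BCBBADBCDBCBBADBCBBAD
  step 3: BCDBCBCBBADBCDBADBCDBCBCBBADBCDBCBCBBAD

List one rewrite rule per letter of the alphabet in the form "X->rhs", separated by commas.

A->B, B->BC, C->D, D->BAD

  step 2 ⇒ step 3: BCBBADBCDBCBBADBCBBAD ⇒ BC·D·BC·BC·B·BAD·BC·D·BAD·BC·D·BC·BC·B·BAD·BC·D·BC·BC·B·BAD
    A ↦ B
    B ↦ BC
    C ↦ D
    D ↦ BAD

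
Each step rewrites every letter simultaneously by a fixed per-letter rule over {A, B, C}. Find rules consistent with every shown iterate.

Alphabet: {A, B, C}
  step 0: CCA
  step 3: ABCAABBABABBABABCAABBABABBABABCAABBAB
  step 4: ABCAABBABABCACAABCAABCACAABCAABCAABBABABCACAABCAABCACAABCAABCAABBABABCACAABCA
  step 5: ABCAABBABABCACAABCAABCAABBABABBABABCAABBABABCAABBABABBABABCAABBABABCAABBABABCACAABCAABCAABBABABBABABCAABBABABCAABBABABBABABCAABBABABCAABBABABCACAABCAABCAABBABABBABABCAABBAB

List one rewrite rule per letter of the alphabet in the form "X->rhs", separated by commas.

  step 4 ⇒ step 5: ABCAABBABABCACAABCAABCACAABCAABCAABBABABCACAABCAABCACAABCAABCAABBABABCACAABCA ⇒ AB·CA·ABB·AB·AB·CA·CA·AB·CA·AB·CA·ABB·AB·ABB·AB·AB·CA·ABB·AB·AB·CA·ABB·AB·ABB·AB·AB·CA·ABB·AB·AB·CA·ABB·AB·AB·CA·CA·AB·CA·AB·CA·ABB·AB·ABB·AB·AB·CA·ABB·AB·AB·CA·ABB·AB·ABB·AB·AB·CA·ABB·AB·AB·CA·ABB·AB·AB·CA·CA·AB·CA·AB·CA·ABB·AB·ABB·AB·AB·CA·ABB·AB
    A ↦ AB
    B ↦ CA
    C ↦ ABB

A->AB, B->CA, C->ABB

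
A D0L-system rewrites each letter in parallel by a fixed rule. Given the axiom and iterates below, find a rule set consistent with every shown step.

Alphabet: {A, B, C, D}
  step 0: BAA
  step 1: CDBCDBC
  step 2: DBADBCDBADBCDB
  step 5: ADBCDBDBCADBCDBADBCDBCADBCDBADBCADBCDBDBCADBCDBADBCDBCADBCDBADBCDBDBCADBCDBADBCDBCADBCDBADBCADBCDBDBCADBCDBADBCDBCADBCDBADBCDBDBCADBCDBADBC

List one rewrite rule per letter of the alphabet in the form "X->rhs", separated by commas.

  step 1 ⇒ step 2: CDBCDBC ⇒ DB·ADB·C·DB·ADB·C·DB
    B ↦ C
    C ↦ DB
    D ↦ ADB
  step 0 ⇒ step 1: BAA ⇒ C·DBC·DBC
    A ↦ DBC

A->DBC, B->C, C->DB, D->ADB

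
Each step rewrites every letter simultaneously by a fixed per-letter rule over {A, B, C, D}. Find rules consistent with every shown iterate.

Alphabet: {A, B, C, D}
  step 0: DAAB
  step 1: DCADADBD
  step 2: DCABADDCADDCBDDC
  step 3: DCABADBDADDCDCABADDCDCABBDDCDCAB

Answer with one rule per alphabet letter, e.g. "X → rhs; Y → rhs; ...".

A->AD, B->BD, C->AB, D->DC

  step 2 ⇒ step 3: DCABADDCADDCBDDC ⇒ DC·AB·AD·BD·AD·DC·DC·AB·AD·DC·DC·AB·BD·DC·DC·AB
    A ↦ AD
    B ↦ BD
    C ↦ AB
    D ↦ DC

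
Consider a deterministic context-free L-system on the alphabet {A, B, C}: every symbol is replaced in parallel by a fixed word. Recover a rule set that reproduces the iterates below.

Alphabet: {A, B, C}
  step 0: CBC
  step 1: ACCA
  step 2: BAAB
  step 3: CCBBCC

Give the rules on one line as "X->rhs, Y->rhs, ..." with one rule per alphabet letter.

  step 2 ⇒ step 3: BAAB ⇒ CC·B·B·CC
    A ↦ B
    B ↦ CC
  step 0 ⇒ step 1: CBC ⇒ A·CC·A
    C ↦ A

A->B, B->CC, C->A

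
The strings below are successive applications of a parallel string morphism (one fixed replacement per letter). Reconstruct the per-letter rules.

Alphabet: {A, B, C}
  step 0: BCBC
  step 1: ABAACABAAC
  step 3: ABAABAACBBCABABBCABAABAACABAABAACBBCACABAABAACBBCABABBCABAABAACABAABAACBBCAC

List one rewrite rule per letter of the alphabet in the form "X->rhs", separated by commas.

A->BBC, B->ABA, C->AC

  step 0 ⇒ step 1: BCBC ⇒ ABA·AC·ABA·AC
    B ↦ ABA
    C ↦ AC
    A ↦ BBC  (constrained at step 1)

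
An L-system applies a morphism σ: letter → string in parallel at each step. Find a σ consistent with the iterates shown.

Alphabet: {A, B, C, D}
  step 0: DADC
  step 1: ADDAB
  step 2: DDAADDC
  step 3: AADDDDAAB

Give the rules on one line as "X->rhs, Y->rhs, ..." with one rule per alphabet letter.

  step 2 ⇒ step 3: DDAADDC ⇒ A·A·DD·DD·A·A·B
    A ↦ DD
    C ↦ B
    D ↦ A
  step 1 ⇒ step 2: ADDAB ⇒ DD·A·A·DD·C
    B ↦ C

A->DD, B->C, C->B, D->A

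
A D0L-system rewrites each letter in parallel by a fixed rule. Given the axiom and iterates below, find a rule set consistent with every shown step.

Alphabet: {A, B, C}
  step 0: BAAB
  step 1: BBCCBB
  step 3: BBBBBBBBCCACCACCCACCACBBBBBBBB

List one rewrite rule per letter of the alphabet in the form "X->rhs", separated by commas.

A->C, B->BB, C->CCA

  step 0 ⇒ step 1: BAAB ⇒ BB·C·C·BB
    A ↦ C
    B ↦ BB
    C ↦ CCA  (constrained at step 1)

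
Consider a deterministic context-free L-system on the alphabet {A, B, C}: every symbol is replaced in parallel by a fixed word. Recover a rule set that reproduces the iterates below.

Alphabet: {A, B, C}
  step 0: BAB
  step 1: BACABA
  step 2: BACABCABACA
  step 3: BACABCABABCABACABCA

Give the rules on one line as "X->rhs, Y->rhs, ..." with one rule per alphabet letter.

  step 2 ⇒ step 3: BACABCABACA ⇒ BA·CA·B·CA·BA·B·CA·BA·CA·B·CA
    A ↦ CA
    B ↦ BA
    C ↦ B

A->CA, B->BA, C->B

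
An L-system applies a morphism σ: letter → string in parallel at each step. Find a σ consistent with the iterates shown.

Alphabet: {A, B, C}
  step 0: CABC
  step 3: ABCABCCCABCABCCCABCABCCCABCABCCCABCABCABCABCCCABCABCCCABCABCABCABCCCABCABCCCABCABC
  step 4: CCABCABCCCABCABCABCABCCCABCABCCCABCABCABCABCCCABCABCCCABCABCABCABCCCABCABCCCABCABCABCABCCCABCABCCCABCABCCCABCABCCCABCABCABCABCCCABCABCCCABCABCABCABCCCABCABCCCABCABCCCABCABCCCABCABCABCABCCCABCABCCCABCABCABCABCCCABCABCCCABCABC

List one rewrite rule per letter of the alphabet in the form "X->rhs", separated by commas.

A->CC, B->ABC, C->ABC

  step 3 ⇒ step 4: ABCABCCCABCABCCCABCABCCCABCABCCCABCABCABCABCCCABCABCCCABCABCABCABCCCABCABCCCABCABC ⇒ CC·ABC·ABC·CC·ABC·ABC·ABC·ABC·CC·ABC·ABC·CC·ABC·ABC·ABC·ABC·CC·ABC·ABC·CC·ABC·ABC·ABC·ABC·CC·ABC·ABC·CC·ABC·ABC·ABC·ABC·CC·ABC·ABC·CC·ABC·ABC·CC·ABC·ABC·CC·ABC·ABC·ABC·ABC·CC·ABC·ABC·CC·ABC·ABC·ABC·ABC·CC·ABC·ABC·CC·ABC·ABC·CC·ABC·ABC·CC·ABC·ABC·ABC·ABC·CC·ABC·ABC·CC·ABC·ABC·ABC·ABC·CC·ABC·ABC·CC·ABC·ABC
    A ↦ CC
    B ↦ ABC
    C ↦ ABC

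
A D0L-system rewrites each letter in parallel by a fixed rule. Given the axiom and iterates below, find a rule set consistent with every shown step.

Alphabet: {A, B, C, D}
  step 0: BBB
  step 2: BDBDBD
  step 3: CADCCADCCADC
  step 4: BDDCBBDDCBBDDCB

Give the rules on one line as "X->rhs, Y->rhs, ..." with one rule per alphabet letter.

  step 3 ⇒ step 4: CADCCADCCADC ⇒ B·D·DC·B·B·D·DC·B·B·D·DC·B
    A ↦ D
    C ↦ B
    D ↦ DC
  step 2 ⇒ step 3: BDBDBD ⇒ CA·DC·CA·DC·CA·DC
    B ↦ CA

A->D, B->CA, C->B, D->DC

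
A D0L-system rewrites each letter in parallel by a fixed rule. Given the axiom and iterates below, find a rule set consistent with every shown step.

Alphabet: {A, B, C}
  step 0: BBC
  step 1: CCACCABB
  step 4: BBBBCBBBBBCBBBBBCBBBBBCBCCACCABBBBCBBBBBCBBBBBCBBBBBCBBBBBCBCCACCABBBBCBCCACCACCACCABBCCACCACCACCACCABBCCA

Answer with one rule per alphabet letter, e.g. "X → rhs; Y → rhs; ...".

  step 0 ⇒ step 1: BBC ⇒ CCA·CCA·BB
    B ↦ CCA
    C ↦ BB
    A ↦ CB  (constrained at step 1)

A->CB, B->CCA, C->BB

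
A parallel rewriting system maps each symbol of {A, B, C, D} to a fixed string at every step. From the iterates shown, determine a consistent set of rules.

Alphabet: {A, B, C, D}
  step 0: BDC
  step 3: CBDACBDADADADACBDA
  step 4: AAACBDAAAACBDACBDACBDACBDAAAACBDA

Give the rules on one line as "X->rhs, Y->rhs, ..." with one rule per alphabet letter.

  step 3 ⇒ step 4: CBDACBDADADADACBDA ⇒ A·AA·CB·DA·A·AA·CB·DA·CB·DA·CB·DA·CB·DA·A·AA·CB·DA
    A ↦ DA
    B ↦ AA
    C ↦ A
    D ↦ CB

A->DA, B->AA, C->A, D->CB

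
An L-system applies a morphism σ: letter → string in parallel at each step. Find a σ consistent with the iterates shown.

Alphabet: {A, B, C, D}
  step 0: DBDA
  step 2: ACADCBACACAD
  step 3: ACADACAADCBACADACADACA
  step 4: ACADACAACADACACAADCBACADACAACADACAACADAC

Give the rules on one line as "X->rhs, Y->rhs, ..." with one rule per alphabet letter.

  step 3 ⇒ step 4: ACADACAADCBACADACADACA ⇒ AC·AD·AC·A·AC·AD·AC·AC·A·AD·CB·AC·AD·AC·A·AC·AD·AC·A·AC·AD·AC
    A ↦ AC
    B ↦ CB
    C ↦ AD
    D ↦ A

A->AC, B->CB, C->AD, D->A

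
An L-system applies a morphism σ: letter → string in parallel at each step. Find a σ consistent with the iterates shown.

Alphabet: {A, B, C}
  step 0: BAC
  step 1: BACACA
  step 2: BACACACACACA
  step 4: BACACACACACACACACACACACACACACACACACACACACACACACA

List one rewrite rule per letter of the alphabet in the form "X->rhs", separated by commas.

  step 1 ⇒ step 2: BACACA ⇒ BA·CA·CA·CA·CA·CA
    A ↦ CA
    B ↦ BA
    C ↦ CA

A->CA, B->BA, C->CA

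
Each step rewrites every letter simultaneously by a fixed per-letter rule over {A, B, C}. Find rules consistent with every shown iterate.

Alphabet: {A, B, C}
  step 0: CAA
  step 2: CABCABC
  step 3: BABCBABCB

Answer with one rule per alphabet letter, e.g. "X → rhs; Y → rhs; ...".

  step 2 ⇒ step 3: CABCABC ⇒ B·AB·C·B·AB·C·B
    A ↦ AB
    B ↦ C
    C ↦ B

A->AB, B->C, C->B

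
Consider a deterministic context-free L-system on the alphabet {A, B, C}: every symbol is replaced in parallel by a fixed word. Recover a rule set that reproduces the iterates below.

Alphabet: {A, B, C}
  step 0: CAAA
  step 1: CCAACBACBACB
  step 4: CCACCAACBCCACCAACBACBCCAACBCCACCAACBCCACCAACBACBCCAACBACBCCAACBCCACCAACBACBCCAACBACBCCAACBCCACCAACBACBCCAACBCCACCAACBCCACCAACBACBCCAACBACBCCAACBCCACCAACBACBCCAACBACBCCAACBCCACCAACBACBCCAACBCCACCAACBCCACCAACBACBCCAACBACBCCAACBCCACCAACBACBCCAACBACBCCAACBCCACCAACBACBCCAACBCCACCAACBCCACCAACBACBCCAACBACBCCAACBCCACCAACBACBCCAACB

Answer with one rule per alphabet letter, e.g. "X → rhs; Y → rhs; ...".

  step 0 ⇒ step 1: CAAA ⇒ CCA·ACB·ACB·ACB
    A ↦ ACB
    C ↦ CCA
    B ↦ ACB  (constrained at step 1)

A->ACB, B->ACB, C->CCA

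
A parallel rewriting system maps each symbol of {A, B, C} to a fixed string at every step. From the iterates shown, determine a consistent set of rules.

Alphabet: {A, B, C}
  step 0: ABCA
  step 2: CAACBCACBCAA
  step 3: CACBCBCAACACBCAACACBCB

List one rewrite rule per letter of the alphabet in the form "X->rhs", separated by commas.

  step 2 ⇒ step 3: CAACBCACBCAA ⇒ CA·CB·CB·CA·A·CA·CB·CA·A·CA·CB·CB
    A ↦ CB
    B ↦ A
    C ↦ CA

A->CB, B->A, C->CA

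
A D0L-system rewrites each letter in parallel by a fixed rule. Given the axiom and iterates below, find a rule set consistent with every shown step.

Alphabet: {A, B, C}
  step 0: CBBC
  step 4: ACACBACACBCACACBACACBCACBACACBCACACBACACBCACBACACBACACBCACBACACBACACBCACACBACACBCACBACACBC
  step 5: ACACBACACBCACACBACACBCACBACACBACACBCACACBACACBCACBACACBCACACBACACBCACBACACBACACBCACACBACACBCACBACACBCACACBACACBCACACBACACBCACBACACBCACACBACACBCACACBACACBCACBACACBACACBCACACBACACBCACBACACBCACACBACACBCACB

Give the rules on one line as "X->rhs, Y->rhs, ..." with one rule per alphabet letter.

  step 4 ⇒ step 5: ACACBACACBCACACBACACBCACBACACBCACACBACACBCACBACACBACACBCACBACACBACACBCACACBACACBCACBACACBC ⇒ AC·ACB·AC·ACB·C·AC·ACB·AC·ACB·C·ACB·AC·ACB·AC·ACB·C·AC·ACB·AC·ACB·C·ACB·AC·ACB·C·AC·ACB·AC·ACB·C·ACB·AC·ACB·AC·ACB·C·AC·ACB·AC·ACB·C·ACB·AC·ACB·C·AC·ACB·AC·ACB·C·AC·ACB·AC·ACB·C·ACB·AC·ACB·C·AC·ACB·AC·ACB·C·AC·ACB·AC·ACB·C·ACB·AC·ACB·AC·ACB·C·AC·ACB·AC·ACB·C·ACB·AC·ACB·C·AC·ACB·AC·ACB·C·ACB
    A ↦ AC
    B ↦ C
    C ↦ ACB

A->AC, B->C, C->ACB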